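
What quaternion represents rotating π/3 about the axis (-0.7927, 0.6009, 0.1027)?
0.866 - 0.3963i + 0.3004j + 0.0513k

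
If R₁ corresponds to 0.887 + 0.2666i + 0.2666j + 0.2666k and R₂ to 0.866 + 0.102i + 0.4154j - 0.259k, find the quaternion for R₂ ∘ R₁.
0.6993 + 0.5011i + 0.5031j - 0.0824k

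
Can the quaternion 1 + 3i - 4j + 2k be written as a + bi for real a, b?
No. The quaternion 1 + 3i - 4j + 2k has j-coefficient y = -4 and k-coefficient z = 2, not both zero, so it does not lie in the complex subalgebra spanned by 1 and i.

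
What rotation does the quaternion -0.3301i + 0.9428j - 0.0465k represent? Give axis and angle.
axis = (-0.3301, 0.9428, -0.0465), θ = π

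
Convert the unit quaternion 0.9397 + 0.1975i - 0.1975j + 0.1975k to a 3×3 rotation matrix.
[[0.844, -0.4492, -0.2932], [0.2932, 0.844, -0.4492], [0.4492, 0.2932, 0.844]]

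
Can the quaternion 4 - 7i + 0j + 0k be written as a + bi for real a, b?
Yes. The quaternion 4 - 7i has j- and k-coefficients y = z = 0, so it lies in the complex subalgebra spanned by 1 and i.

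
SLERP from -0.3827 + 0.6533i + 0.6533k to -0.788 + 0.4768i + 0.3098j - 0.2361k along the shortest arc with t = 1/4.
-0.5547 + 0.6828i + 0.0942j + 0.4661k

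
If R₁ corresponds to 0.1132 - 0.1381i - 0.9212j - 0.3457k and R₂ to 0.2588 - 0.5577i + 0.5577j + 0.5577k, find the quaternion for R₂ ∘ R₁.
0.6588 + 0.2221i - 0.4451j + 0.5644k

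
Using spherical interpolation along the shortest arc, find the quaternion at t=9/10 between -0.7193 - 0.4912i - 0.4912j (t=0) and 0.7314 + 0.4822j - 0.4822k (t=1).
-0.7471 - 0.0534i - 0.4944j + 0.441k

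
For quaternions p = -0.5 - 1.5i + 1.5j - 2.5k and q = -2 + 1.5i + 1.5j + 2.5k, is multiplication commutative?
No: pq = 7.25 + 9.75i - 3.75j - 0.75k ≠ 7.25 - 5.25i - 3.75j + 8.25k = qp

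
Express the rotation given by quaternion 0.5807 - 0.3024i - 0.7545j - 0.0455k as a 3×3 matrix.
[[-0.1427, 0.5092, -0.8488], [0.4035, 0.813, 0.4199], [0.9038, -0.2825, -0.3214]]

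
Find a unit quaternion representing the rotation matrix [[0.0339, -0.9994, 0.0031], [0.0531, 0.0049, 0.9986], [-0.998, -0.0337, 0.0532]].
0.5225 - 0.4939i + 0.479j + 0.5036k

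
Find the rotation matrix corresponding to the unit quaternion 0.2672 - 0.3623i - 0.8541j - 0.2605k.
[[-0.5947, 0.7581, -0.2677], [0.4797, 0.6018, 0.6386], [0.6452, 0.2514, -0.7215]]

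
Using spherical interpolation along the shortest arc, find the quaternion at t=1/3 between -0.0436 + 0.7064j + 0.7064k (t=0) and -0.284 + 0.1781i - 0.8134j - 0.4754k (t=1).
0.068 - 0.0612i + 0.7598j + 0.6436k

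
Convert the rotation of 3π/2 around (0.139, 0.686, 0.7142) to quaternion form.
-0.7071 + 0.0983i + 0.4851j + 0.505k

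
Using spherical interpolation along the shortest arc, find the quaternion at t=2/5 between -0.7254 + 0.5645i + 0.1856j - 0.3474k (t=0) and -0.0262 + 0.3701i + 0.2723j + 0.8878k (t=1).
-0.5642 + 0.2368i - 0.0092j - 0.7909k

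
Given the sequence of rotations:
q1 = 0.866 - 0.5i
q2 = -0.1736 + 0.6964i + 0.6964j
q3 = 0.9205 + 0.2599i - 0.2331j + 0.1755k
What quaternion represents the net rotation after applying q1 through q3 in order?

q2 · q1 = 0.1979 + 0.6899i + 0.6031j + 0.3482k
q3 · q2 · q1 = 0.0823 + 0.4995i + 0.5396j + 0.6728k
0.0823 + 0.4995i + 0.5396j + 0.6728k


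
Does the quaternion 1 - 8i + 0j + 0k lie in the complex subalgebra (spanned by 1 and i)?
Yes. The quaternion 1 - 8i has j- and k-coefficients y = z = 0, so it lies in the complex subalgebra spanned by 1 and i.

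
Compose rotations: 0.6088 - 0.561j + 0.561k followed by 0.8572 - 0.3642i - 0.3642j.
0.3175 - 0.426i - 0.4983j + 0.6852k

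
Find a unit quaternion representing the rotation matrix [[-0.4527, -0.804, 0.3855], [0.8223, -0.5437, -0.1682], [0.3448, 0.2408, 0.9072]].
0.4772 + 0.2143i + 0.0213j + 0.852k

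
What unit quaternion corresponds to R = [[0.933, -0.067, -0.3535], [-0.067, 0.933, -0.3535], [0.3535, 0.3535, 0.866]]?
0.9659 + 0.183i - 0.183j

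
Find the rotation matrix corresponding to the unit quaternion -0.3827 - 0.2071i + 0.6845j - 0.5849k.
[[-0.6213, -0.7312, -0.2817], [0.1642, 0.23, -0.9592], [0.7662, -0.6422, -0.0229]]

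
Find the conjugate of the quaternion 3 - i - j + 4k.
3 + i + j - 4k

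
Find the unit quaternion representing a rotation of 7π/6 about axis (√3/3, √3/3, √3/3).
-0.2588 + 0.5577i + 0.5577j + 0.5577k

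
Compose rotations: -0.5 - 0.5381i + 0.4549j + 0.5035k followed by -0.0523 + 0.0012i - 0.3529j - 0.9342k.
0.6577 + 0.2748i + 0.6547j + 0.2514k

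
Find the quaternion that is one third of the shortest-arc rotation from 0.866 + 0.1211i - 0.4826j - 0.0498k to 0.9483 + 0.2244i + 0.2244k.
0.9282 + 0.162i - 0.332j + 0.0444k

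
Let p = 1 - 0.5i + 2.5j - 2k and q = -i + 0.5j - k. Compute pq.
-3.75 - 2.5i + 2j + 1.25k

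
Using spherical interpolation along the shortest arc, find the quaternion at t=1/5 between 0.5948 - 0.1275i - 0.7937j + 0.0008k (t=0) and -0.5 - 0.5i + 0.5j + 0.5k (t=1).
0.6139 + 0.0067i - 0.7812j - 0.1132k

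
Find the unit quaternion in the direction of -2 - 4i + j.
-0.4364 - 0.8729i + 0.2182j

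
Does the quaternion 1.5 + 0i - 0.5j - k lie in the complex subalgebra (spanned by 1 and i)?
No. The quaternion 1.5 - 0.5j - k has j-coefficient y = -0.5 and k-coefficient z = -1, not both zero, so it does not lie in the complex subalgebra spanned by 1 and i.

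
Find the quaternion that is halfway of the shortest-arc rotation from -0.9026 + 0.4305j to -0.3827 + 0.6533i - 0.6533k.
-0.7835 + 0.3983i + 0.2624j - 0.3983k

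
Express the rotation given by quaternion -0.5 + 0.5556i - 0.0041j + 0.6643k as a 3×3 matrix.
[[0.1174, 0.6597, 0.7423], [-0.6689, -0.5, 0.5502], [0.7341, -0.561, 0.3826]]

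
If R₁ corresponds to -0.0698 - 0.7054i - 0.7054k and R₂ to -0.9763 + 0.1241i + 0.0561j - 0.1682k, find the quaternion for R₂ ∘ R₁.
0.037 + 0.6404i + 0.2023j + 0.74k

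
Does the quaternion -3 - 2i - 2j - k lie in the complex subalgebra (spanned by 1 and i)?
No. The quaternion -3 - 2i - 2j - k has j-coefficient y = -2 and k-coefficient z = -1, not both zero, so it does not lie in the complex subalgebra spanned by 1 and i.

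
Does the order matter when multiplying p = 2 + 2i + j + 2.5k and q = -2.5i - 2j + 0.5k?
Yes: pq = 5.75 + 0.5i - 11.25j - 0.5k ≠ 5.75 - 10.5i + 3.25j + 2.5k = qp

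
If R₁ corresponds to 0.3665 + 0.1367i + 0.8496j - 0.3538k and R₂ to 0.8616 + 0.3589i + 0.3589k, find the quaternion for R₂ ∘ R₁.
0.3937 - 0.0556i + 0.9081j + 0.1316k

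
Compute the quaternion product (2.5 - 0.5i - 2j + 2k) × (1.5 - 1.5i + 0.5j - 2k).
8 - 1.5i - 5.75j - 5.25k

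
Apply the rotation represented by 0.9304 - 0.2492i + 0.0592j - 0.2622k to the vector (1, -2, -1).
(-0.302, -2.427, 0.141)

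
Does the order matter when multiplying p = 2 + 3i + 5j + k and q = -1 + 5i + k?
Yes: pq = -18 + 12i - 3j - 24k ≠ -18 + 2i - 7j + 26k = qp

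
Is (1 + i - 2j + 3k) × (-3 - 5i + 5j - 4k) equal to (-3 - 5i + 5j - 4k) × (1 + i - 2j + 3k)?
No: pq = 24 - 15i - 18k ≠ 24 - i + 22j - 8k = qp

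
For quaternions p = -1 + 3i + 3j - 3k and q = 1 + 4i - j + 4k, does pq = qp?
No: pq = 2 + 8i - 20j - 22k ≠ 2 - 10i + 28j + 8k = qp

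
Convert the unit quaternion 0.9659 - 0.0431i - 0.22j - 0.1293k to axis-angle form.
axis = (-0.1665, -0.8501, -0.4996), θ = π/6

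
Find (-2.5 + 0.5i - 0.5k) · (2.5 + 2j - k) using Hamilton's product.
-6.75 + 2.25i - 4.5j + 2.25k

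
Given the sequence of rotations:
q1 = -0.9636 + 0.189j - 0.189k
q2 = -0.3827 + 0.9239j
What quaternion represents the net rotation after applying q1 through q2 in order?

q2 · q1 = 0.1942 - 0.1746i - 0.9626j + 0.0723k
0.1942 - 0.1746i - 0.9626j + 0.0723k


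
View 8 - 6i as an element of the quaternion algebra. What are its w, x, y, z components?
8 - 6i + 0j + 0k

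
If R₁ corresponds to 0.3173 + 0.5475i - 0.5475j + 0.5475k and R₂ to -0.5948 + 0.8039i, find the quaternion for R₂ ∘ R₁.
-0.6289 - 0.0706i - 0.1145j - 0.7658k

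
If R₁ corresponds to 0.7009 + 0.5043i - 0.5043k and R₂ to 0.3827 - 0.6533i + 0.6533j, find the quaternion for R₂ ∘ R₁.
0.5977 - 0.5944i + 0.1284j - 0.5225k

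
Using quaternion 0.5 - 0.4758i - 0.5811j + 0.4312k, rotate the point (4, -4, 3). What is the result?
(-3.65, 3.159, 4.206)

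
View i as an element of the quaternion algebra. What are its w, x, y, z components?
0 + i + 0j + 0k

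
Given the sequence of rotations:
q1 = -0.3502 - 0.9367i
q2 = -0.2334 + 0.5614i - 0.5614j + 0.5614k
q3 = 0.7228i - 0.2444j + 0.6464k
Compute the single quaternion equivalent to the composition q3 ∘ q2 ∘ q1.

q2 · q1 = 0.6076 + 0.022i - 0.3293j - 0.7225k
q3 · q2 · q1 = 0.3706 + 0.8286i + 0.3879j + 0.1601k
0.3706 + 0.8286i + 0.3879j + 0.1601k


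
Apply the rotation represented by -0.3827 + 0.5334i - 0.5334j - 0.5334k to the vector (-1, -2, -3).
(2.575, -2.495, 1.07)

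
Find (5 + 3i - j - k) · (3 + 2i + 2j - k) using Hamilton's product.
10 + 22i + 8j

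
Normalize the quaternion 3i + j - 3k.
0.6882i + 0.2294j - 0.6882k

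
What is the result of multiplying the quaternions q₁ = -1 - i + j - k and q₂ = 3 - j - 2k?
-4 - 6i + 2j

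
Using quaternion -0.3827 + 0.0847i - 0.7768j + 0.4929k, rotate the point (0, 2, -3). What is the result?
(-1.543, 3.102, -0.998)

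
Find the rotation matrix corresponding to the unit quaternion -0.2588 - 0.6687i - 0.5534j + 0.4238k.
[[0.0283, 0.9595, -0.2804], [0.5208, -0.2535, -0.8152], [-0.8532, -0.1229, -0.5068]]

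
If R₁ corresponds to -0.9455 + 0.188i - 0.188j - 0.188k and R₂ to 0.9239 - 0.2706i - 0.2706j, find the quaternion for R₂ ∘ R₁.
-0.8735 + 0.4804i + 0.0313j - 0.0719k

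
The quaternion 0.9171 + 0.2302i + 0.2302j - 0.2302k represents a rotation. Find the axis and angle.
axis = (√3/3, √3/3, -√3/3), θ = 47°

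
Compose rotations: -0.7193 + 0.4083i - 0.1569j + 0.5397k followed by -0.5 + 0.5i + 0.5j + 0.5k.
-0.0359 - 0.2155i - 0.3469j - 0.9121k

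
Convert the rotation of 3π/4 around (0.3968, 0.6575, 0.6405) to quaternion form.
0.3827 + 0.3666i + 0.6075j + 0.5917k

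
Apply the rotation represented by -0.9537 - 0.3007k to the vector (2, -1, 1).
(2.212, 0.328, 1)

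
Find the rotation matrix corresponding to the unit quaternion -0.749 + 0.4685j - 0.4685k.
[[0.122, -0.7018, -0.7018], [0.7018, 0.561, -0.439], [0.7018, -0.439, 0.561]]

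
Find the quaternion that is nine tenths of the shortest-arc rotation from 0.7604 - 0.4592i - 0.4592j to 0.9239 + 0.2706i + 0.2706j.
0.9603 + 0.1973i + 0.1973j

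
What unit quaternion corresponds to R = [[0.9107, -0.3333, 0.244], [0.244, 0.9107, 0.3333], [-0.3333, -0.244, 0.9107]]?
0.9659 - 0.1494i + 0.1494j + 0.1494k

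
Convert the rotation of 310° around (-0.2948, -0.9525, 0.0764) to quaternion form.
-0.9063 - 0.1246i - 0.4025j + 0.0323k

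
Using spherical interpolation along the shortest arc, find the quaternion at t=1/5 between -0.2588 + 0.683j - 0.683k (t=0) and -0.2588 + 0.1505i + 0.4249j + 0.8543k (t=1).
-0.1631 - 0.041i + 0.5007j - 0.8491k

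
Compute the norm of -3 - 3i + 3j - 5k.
√52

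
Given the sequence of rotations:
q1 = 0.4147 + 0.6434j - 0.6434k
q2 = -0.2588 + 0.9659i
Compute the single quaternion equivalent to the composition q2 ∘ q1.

q2 · q1 = -0.1073 + 0.4006i + 0.4549j + 0.788k
-0.1073 + 0.4006i + 0.4549j + 0.788k


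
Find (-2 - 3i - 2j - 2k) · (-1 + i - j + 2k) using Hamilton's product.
7 - 5i + 8j + 3k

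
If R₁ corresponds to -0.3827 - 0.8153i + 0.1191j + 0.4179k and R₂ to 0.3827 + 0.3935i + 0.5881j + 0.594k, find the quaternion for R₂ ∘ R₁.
-0.1439 - 0.2876i - 0.8282j + 0.459k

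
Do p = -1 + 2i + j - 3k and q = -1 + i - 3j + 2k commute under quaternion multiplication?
No: pq = 8 - 10i - 5j - 6k ≠ 8 + 4i + 9j + 8k = qp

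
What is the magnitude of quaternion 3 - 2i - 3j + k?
√23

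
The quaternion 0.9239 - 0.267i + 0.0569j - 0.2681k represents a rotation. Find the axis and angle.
axis = (-0.6978, 0.1487, -0.7007), θ = π/4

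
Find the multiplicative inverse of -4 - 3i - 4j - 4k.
-0.0702 + 0.0526i + 0.0702j + 0.0702k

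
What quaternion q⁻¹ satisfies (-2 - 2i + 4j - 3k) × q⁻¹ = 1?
-0.0606 + 0.0606i - 0.1212j + 0.0909k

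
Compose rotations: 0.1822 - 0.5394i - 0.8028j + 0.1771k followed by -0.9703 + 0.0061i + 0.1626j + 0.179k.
-0.0747 + 0.697i + 0.7109j - 0.0564k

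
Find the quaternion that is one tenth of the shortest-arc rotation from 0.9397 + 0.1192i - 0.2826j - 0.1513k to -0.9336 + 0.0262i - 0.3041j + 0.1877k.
0.9556 + 0.1058i - 0.2251j - 0.1578k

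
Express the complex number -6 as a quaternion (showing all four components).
-6 + 0i + 0j + 0k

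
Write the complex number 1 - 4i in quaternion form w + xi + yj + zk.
1 - 4i + 0j + 0k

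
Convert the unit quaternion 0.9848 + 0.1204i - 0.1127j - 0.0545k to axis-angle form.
axis = (0.6932, -0.6489, -0.3138), θ = 20°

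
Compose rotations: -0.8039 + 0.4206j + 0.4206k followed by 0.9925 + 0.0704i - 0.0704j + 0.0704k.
-0.7979 - 0.1158i + 0.4444j + 0.3905k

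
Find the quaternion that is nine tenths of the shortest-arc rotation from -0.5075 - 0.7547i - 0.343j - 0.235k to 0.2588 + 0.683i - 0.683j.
-0.3074 - 0.7379i + 0.6001j - 0.0295k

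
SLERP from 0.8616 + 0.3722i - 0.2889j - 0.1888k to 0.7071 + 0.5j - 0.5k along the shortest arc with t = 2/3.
0.8499 + 0.1437i + 0.2542j - 0.4386k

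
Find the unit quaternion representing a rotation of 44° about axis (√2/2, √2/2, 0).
0.9272 + 0.2649i + 0.2649j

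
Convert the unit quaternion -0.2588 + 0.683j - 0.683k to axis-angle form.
axis = (0, √2/2, -√2/2), θ = 7π/6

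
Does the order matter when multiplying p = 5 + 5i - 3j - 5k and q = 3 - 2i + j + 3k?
Yes: pq = 43 + i - 9j - k ≠ 43 + 9i + j + k = qp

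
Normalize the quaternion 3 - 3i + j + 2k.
0.6255 - 0.6255i + 0.2085j + 0.417k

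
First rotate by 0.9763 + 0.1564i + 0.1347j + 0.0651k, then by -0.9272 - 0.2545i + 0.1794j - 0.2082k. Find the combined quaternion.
-0.876 - 0.3538i + 0.0343j - 0.326k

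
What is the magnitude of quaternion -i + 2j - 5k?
√30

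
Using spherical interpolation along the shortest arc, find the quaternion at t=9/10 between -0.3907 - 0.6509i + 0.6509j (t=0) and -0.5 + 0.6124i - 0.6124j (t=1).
0.4179 - 0.6424i + 0.6424j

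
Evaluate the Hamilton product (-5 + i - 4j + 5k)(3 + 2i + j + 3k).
-28 - 24i - 10j + 9k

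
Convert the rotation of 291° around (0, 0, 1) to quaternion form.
-0.8241 + 0.5664k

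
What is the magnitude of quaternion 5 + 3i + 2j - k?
√39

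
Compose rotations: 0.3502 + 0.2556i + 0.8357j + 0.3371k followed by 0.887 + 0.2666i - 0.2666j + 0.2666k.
0.3754 + 0.0074i + 0.6262j + 0.6833k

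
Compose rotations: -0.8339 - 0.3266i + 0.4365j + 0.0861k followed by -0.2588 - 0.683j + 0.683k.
0.4551 - 0.2724i + 0.2335j - 0.8149k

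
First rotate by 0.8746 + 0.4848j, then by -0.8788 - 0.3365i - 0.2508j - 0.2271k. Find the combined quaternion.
-0.647 - 0.1842i - 0.6454j - 0.3618k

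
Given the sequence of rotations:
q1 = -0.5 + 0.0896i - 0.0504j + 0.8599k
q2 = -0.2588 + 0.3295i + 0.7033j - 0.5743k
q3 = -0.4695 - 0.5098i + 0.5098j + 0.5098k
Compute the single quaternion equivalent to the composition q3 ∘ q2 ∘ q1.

q2 · q1 = 0.6292 + 0.3879i - 0.6734j - 0.015k
q3 · q2 · q1 = 0.2533 - 0.1672i + 0.827j + 0.4734k
0.2533 - 0.1672i + 0.827j + 0.4734k


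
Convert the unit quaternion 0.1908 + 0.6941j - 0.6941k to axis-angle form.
axis = (0, √2/2, -√2/2), θ = 158°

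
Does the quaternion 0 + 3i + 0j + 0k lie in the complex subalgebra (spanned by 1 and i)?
Yes. The quaternion 3i has j- and k-coefficients y = z = 0, so it lies in the complex subalgebra spanned by 1 and i.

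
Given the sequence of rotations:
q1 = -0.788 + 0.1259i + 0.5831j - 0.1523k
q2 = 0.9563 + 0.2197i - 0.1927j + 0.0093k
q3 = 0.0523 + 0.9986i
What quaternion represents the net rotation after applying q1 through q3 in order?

q2 · q1 = -0.6674 - 0.0288i + 0.7441j - 0.0006k
q3 · q2 · q1 = -0.0061 - 0.668i + 0.0395j + 0.743k
-0.0061 - 0.668i + 0.0395j + 0.743k


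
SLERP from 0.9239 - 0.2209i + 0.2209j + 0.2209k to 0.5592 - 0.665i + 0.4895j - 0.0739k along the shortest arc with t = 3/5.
0.7523 - 0.5169i + 0.4056j + 0.0482k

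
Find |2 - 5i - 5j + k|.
√55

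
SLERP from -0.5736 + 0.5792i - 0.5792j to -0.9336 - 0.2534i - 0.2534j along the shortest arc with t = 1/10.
-0.6452 + 0.5093i - 0.5695j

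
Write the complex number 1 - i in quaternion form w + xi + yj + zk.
1 - i + 0j + 0k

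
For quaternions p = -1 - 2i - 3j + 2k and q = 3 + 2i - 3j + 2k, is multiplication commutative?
No: pq = -12 - 8i + 2j + 16k ≠ -12 - 8i - 14j - 8k = qp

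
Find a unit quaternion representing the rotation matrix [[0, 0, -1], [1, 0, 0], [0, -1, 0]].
0.5 - 0.5i - 0.5j + 0.5k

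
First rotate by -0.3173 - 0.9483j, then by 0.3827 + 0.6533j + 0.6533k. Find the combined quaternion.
0.4981 + 0.6195i - 0.5702j - 0.2073k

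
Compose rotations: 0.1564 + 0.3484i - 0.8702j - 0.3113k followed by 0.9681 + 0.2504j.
0.3693 + 0.2593i - 0.8033j - 0.3886k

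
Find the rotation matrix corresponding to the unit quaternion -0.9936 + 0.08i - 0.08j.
[[0.9872, -0.0128, 0.159], [-0.0128, 0.9872, 0.159], [-0.159, -0.159, 0.9744]]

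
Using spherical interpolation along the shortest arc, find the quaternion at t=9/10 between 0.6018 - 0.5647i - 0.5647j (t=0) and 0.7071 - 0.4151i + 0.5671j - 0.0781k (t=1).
0.7488 - 0.467i + 0.4645j - 0.0741k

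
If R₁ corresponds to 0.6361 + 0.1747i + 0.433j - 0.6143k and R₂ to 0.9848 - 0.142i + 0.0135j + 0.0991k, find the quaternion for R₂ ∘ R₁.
0.7063 + 0.0305i + 0.3651j - 0.6058k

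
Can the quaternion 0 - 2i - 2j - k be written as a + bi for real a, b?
No. The quaternion -2i - 2j - k has j-coefficient y = -2 and k-coefficient z = -1, not both zero, so it does not lie in the complex subalgebra spanned by 1 and i.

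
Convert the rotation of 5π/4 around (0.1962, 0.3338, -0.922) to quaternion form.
-0.3827 + 0.1813i + 0.3084j - 0.8518k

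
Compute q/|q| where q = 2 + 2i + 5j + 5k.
0.2626 + 0.2626i + 0.6565j + 0.6565k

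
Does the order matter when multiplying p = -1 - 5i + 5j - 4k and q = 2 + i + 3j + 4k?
Yes: pq = 4 + 21i + 23j - 32k ≠ 4 - 43i - 9j + 8k = qp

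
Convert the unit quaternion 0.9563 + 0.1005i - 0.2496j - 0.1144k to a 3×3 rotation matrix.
[[0.8492, 0.1686, -0.5004], [-0.269, 0.9536, -0.1351], [0.4544, 0.2493, 0.8552]]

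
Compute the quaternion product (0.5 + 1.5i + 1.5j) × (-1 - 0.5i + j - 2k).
-1.25 - 4.75i + 2j + 1.25k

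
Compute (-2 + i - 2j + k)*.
-2 - i + 2j - k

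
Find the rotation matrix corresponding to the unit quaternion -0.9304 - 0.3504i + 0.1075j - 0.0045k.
[[0.9768, -0.0837, -0.1969], [-0.067, 0.7544, -0.653], [0.2032, 0.6511, 0.7313]]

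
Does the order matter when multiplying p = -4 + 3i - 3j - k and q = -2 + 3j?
Yes: pq = 17 - 3i - 6j + 11k ≠ 17 - 9i - 6j - 7k = qp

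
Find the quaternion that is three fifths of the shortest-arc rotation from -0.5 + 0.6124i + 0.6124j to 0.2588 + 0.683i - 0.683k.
-0.0679 + 0.8078i + 0.3129j - 0.4949k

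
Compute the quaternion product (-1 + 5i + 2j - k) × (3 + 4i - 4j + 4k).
-11 + 15i - 14j - 35k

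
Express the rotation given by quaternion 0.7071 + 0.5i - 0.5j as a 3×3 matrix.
[[0.5, -0.5, -0.7071], [-0.5, 0.5, -0.7071], [0.7071, 0.7071, 0]]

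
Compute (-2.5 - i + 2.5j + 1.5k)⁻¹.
-0.1587 + 0.0635i - 0.1587j - 0.0952k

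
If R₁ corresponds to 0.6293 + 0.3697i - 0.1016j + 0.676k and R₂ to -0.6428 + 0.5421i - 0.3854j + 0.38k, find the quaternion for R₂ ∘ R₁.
-0.901 - 0.1184i - 0.4032j - 0.108k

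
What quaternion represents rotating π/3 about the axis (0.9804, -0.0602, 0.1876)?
0.866 + 0.4902i - 0.0301j + 0.0938k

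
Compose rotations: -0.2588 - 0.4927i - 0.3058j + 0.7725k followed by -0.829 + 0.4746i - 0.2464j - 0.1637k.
0.4995 + 0.0452i + 0.0313j - 0.8646k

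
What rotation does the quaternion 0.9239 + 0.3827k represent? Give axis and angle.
axis = (0, 0, 1), θ = π/4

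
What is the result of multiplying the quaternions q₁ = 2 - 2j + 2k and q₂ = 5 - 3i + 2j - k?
16 - 8i - 12j + 2k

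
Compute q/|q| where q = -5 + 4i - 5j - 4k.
-0.5522 + 0.4417i - 0.5522j - 0.4417k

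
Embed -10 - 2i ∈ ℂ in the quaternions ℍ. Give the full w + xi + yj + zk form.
-10 - 2i + 0j + 0k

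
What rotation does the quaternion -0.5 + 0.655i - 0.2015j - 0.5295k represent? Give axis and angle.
axis = (0.7563, -0.2327, -0.6114), θ = 4π/3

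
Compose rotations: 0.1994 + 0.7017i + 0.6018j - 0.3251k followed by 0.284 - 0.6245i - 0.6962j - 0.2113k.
0.8451 + 0.4283i - 0.3192j - 0.0218k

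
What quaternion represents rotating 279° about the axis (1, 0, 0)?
-0.7604 + 0.6494i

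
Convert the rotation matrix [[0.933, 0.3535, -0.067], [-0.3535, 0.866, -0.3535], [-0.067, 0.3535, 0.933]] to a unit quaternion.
0.9659 + 0.183i - 0.183k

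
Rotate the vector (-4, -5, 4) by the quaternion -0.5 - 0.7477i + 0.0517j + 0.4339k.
(-7.058, 1.707, -2.068)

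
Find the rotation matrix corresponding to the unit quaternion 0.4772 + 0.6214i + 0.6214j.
[[0.2277, 0.7723, 0.5931], [0.7723, 0.2277, -0.5931], [-0.5931, 0.5931, -0.5446]]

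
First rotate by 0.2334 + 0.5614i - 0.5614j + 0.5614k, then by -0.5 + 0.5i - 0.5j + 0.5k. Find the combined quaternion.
-0.9588 - 0.164i + 0.164j - 0.164k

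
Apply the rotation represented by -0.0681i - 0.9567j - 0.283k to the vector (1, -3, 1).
(-1.343, -1.82, -2.426)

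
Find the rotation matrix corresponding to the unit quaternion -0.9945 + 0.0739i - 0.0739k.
[[0.9891, -0.147, -0.0109], [0.147, 0.9782, 0.147], [-0.0109, -0.147, 0.9891]]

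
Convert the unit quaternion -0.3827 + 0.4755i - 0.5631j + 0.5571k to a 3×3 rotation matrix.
[[-0.2549, -0.1091, 0.9608], [-0.9619, -0.0729, -0.2635], [0.0988, -0.9914, -0.0864]]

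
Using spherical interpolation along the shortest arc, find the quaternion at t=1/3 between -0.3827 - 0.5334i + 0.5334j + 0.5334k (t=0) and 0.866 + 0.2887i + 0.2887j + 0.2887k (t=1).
-0.7052 - 0.5652i + 0.3026j + 0.3026k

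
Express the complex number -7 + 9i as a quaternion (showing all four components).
-7 + 9i + 0j + 0k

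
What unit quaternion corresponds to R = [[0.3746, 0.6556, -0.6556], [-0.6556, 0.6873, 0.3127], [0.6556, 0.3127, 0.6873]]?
0.829 - 0.3954j - 0.3954k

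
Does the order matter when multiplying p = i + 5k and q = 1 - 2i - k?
Yes: pq = 7 + i - 9j + 5k ≠ 7 + i + 9j + 5k = qp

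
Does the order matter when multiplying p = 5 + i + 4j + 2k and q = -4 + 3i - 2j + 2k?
Yes: pq = -19 + 23i - 22j - 12k ≠ -19 - i - 30j + 16k = qp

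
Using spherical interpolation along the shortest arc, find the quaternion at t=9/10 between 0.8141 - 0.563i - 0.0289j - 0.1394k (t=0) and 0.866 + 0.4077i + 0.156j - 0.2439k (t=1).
0.9067 + 0.3129i + 0.1422j - 0.2445k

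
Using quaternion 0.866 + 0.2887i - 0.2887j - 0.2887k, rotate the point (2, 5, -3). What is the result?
(5, 3, 2)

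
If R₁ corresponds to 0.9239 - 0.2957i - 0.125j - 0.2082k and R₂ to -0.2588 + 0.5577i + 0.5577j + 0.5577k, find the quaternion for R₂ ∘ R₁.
0.1116 + 0.5454i + 0.4988j + 0.6643k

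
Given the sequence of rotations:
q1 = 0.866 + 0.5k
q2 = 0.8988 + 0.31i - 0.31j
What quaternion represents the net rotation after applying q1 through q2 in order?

q2 · q1 = 0.7784 + 0.1135i - 0.4235j + 0.4494k
0.7784 + 0.1135i - 0.4235j + 0.4494k


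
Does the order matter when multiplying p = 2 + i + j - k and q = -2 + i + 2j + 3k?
Yes: pq = -4 + 5i - 2j + 9k ≠ -4 - 5i + 6j + 7k = qp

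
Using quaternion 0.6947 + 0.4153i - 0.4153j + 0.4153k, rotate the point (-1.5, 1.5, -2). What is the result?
(-1.384, 1.961, -1.655)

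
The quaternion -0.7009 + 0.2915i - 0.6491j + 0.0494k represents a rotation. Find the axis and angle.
axis = (0.4087, -0.91, 0.0693), θ = 269°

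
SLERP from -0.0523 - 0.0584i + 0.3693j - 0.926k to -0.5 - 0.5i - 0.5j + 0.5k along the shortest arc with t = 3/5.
0.307 + 0.3042i + 0.4985j - 0.7514k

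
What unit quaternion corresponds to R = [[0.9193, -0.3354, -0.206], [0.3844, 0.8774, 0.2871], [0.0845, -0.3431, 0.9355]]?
0.9659 - 0.1631i - 0.0752j + 0.1863k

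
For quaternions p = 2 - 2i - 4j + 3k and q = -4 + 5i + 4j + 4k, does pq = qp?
No: pq = 6 - 10i + 47j + 8k ≠ 6 + 46i + j - 16k = qp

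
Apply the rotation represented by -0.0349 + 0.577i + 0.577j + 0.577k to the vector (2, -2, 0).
(-2.076, 1.915, 0.161)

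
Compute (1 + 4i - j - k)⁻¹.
0.0526 - 0.2105i + 0.0526j + 0.0526k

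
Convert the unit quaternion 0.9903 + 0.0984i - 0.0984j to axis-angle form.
axis = (√2/2, -√2/2, 0), θ = 16°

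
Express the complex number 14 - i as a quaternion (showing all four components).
14 - i + 0j + 0k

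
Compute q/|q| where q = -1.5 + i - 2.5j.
-0.4867 + 0.3244i - 0.8111j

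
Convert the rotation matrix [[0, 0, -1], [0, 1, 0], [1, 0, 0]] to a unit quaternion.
0.7071 - 0.7071j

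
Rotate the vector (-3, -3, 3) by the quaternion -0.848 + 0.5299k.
(-4.011, 1.381, 3)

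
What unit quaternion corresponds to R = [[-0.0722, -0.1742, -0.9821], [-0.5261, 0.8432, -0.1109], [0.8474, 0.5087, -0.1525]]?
0.6361 + 0.2435i - 0.719j - 0.1383k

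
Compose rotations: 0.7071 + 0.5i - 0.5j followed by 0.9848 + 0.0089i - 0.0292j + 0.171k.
0.6773 + 0.5842i - 0.4275j + 0.1311k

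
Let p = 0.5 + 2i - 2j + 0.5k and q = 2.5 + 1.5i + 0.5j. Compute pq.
-0.75 + 5.5i - 4j + 5.25k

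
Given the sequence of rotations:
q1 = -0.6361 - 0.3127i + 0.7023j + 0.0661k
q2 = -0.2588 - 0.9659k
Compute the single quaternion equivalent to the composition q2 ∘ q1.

q2 · q1 = 0.2285 + 0.7593i + 0.1203j + 0.5973k
0.2285 + 0.7593i + 0.1203j + 0.5973k


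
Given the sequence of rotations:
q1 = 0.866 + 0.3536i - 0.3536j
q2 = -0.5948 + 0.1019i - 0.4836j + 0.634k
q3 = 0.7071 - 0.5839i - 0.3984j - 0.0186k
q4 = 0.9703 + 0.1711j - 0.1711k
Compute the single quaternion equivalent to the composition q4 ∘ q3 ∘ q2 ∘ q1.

q2 · q1 = -0.7221 + 0.1021i + 0.0157j + 0.684k
q3 · q2 · q1 = -0.432 + 0.2216i + 0.6963j + 0.5286k
q4 · q3 · q2 · q1 = -0.4479 + 0.4246i + 0.5638j + 0.5489k
-0.4479 + 0.4246i + 0.5638j + 0.5489k


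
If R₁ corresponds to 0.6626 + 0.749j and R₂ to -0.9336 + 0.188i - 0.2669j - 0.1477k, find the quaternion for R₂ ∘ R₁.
-0.4187 + 0.2352i - 0.8761j + 0.0429k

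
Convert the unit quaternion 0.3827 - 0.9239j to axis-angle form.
axis = (0, -1, 0), θ = 3π/4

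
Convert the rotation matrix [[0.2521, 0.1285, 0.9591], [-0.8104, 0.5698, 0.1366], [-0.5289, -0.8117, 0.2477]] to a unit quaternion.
0.7193 - 0.3296i + 0.5172j - 0.3263k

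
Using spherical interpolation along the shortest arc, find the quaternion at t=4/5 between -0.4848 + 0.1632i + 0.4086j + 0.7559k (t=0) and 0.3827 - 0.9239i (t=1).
-0.4631 + 0.8581i + 0.1055j + 0.1951k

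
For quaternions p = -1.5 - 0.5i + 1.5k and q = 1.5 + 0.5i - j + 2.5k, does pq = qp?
No: pq = -5.75 + 3.5j - k ≠ -5.75 - 3i - 0.5j - 2k = qp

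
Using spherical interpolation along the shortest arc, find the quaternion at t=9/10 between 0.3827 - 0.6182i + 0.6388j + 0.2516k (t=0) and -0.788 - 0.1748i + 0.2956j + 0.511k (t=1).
-0.71 - 0.2596i + 0.38j + 0.533k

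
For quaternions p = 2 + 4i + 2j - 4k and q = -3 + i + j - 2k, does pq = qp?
No: pq = -20 - 10i + 10k ≠ -20 - 10i - 8j + 6k = qp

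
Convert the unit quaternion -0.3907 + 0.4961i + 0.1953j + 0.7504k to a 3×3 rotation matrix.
[[-0.2025, 0.7801, 0.5919], [-0.3926, -0.6184, 0.6808], [0.8972, -0.0945, 0.4315]]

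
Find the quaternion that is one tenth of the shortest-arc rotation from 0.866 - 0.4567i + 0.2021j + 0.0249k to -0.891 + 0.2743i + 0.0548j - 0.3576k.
0.8771 - 0.4423i + 0.1775j + 0.0596k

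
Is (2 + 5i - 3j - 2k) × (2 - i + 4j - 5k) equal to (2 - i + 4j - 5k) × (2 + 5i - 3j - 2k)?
No: pq = 11 + 31i + 29j + 3k ≠ 11 - 15i - 25j - 31k = qp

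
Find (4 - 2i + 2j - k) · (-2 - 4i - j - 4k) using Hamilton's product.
-18 - 21i - 12j - 4k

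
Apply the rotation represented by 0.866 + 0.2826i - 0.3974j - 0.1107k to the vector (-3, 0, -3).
(0.274, 2.453, -3.45)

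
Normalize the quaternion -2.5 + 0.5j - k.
-0.9129 + 0.1826j - 0.3651k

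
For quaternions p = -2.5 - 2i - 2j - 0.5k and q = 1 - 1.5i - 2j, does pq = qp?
No: pq = -9.5 + 0.75i + 3.75j + 0.5k ≠ -9.5 + 2.75i + 2.25j - 1.5k = qp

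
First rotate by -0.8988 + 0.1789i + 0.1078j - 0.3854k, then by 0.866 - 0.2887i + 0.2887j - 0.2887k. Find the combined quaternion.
-0.8691 + 0.3343i - 0.329j - 0.157k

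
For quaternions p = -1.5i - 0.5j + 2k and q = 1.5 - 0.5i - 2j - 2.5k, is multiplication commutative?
No: pq = 3.25 + 3i - 5.5j + 5.75k ≠ 3.25 - 7.5i + 4j + 0.25k = qp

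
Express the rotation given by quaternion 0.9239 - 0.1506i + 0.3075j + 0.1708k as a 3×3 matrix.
[[0.7525, -0.4082, 0.5168], [0.223, 0.8963, 0.3833], [-0.6196, -0.1732, 0.7655]]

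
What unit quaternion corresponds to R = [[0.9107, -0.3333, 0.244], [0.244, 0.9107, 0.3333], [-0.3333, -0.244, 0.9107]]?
0.9659 - 0.1494i + 0.1494j + 0.1494k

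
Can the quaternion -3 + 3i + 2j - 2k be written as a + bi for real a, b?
No. The quaternion -3 + 3i + 2j - 2k has j-coefficient y = 2 and k-coefficient z = -2, not both zero, so it does not lie in the complex subalgebra spanned by 1 and i.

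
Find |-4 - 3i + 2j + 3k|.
√38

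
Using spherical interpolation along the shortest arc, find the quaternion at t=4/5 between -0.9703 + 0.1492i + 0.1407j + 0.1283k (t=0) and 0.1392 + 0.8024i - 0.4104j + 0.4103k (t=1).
-0.4278 - 0.7136i + 0.4312j - 0.349k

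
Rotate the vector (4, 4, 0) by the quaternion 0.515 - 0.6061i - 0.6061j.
(4, 4, 0)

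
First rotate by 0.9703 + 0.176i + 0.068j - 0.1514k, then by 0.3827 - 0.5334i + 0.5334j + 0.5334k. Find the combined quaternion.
0.5097 - 0.5672i + 0.5567j + 0.3295k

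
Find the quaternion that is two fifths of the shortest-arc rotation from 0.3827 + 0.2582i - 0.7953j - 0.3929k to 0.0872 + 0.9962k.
0.2278 + 0.1829i - 0.5634j - 0.7728k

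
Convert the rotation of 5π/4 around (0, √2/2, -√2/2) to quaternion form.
-0.3827 + 0.6533j - 0.6533k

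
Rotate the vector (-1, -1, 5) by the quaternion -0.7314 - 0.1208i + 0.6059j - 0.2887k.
(-3.613, -3.713, 0.4)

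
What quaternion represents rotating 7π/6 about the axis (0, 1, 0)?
-0.2588 + 0.9659j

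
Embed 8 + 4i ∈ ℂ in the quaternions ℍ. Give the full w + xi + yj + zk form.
8 + 4i + 0j + 0k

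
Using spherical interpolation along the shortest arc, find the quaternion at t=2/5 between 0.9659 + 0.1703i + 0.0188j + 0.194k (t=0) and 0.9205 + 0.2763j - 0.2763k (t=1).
0.9862 + 0.1059i + 0.1275j + 0.0048k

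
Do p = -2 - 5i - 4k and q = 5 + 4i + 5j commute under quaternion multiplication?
No: pq = 10 - 13i - 26j - 45k ≠ 10 - 53i + 6j + 5k = qp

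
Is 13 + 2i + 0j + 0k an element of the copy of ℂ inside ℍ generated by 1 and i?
Yes. The quaternion 13 + 2i has j- and k-coefficients y = z = 0, so it lies in the complex subalgebra spanned by 1 and i.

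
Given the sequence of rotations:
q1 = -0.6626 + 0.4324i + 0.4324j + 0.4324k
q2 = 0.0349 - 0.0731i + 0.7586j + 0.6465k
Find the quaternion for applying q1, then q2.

q2 · q1 = -0.5991 + 0.112i - 0.1764j - 0.7729k
-0.5991 + 0.112i - 0.1764j - 0.7729k


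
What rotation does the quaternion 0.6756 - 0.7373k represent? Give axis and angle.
axis = (0, 0, -1), θ = 95°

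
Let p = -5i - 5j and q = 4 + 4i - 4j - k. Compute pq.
-15i - 25j + 40k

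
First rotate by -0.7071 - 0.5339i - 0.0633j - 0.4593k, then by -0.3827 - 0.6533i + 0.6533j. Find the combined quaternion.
-0.0368 + 0.3662i - 0.7378j + 0.5659k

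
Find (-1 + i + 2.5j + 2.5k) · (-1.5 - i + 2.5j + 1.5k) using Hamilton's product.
-7.5 - 3i - 10.25j - 0.25k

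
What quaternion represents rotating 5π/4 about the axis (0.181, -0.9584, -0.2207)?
-0.3827 + 0.1672i - 0.8854j - 0.2039k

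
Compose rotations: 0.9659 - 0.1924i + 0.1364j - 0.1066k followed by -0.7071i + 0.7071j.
-0.2325 - 0.7584i + 0.6076j + 0.0396k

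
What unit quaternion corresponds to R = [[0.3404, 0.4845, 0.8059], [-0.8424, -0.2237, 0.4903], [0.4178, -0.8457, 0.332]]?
0.6018 - 0.555i + 0.1612j - 0.5512k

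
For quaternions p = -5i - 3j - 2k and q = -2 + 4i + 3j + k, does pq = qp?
No: pq = 31 + 13i + 3j + k ≠ 31 + 7i + 9j + 7k = qp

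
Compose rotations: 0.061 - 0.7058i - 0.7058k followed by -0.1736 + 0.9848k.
0.6845 + 0.1225i - 0.6951j + 0.1826k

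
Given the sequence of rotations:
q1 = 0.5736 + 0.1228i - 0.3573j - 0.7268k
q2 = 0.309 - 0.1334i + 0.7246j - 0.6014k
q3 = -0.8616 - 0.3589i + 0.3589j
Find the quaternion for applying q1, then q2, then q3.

q2 · q1 = 0.0154 - 0.7801i + 0.1344j - 0.6109k
q3 · q2 · q1 = -0.3415 + 0.4474i - 0.3295j + 0.7581k
-0.3415 + 0.4474i - 0.3295j + 0.7581k


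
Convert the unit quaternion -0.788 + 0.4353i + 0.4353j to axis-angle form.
axis = (√2/2, √2/2, 0), θ = 284°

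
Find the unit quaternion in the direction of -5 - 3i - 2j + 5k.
-0.6299 - 0.378i - 0.252j + 0.6299k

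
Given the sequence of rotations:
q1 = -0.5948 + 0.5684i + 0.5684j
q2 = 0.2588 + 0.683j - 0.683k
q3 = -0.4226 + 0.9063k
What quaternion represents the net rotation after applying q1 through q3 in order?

q2 · q1 = -0.5422 + 0.5353i - 0.6474j + 0.018k
q3 · q2 · q1 = 0.2128 + 0.3605i + 0.7587j - 0.499k
0.2128 + 0.3605i + 0.7587j - 0.499k


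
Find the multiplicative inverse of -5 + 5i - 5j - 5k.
-0.05 - 0.05i + 0.05j + 0.05k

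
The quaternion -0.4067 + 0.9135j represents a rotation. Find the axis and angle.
axis = (0, 1, 0), θ = 228°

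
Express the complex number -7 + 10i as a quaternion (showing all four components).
-7 + 10i + 0j + 0k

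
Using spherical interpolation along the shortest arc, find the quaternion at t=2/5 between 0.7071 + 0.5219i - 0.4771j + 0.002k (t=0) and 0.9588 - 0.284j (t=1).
0.8475 + 0.3265i - 0.4185j + 0.0013k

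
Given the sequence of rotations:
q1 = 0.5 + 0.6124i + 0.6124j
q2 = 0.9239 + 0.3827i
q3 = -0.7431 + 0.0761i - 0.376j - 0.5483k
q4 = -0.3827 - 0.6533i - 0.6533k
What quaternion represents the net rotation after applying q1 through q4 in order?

q2 · q1 = 0.2276 + 0.7571i + 0.5658j + 0.2344k
q3 · q2 · q1 = 0.1145 - 0.3232i - 0.939j + 0.0288k
q4 · q3 · q2 · q1 = -0.2362 - 0.5646i + 0.5893j + 0.5276k
-0.2362 - 0.5646i + 0.5893j + 0.5276k


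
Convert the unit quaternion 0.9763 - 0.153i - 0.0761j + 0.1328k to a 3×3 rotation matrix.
[[0.9531, -0.236, -0.1892], [0.2826, 0.9179, 0.2785], [0.108, -0.319, 0.9416]]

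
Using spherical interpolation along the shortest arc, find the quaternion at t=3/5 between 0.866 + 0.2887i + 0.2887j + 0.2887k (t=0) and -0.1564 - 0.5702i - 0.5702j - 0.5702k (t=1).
0.4909 + 0.503i + 0.503j + 0.503k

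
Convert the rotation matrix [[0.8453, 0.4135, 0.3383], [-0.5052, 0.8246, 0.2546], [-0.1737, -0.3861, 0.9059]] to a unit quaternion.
0.9455 - 0.1694i + 0.1354j - 0.2429k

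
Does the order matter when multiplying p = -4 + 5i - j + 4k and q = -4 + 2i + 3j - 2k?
Yes: pq = 17 - 38i + 10j + 9k ≠ 17 - 18i - 26j - 25k = qp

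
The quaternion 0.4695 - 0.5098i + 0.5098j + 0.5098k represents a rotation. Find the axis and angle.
axis = (-√3/3, √3/3, √3/3), θ = 124°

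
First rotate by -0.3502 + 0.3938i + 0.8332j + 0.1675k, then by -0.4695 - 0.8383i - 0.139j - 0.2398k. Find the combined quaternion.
0.6505 + 0.2852i - 0.2965j - 0.6384k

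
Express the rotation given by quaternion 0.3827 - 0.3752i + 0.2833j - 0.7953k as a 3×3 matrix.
[[-0.4255, 0.3961, 0.8136], [-0.8213, -0.5466, -0.1634], [0.38, -0.7378, 0.5579]]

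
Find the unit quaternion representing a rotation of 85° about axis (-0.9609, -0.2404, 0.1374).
0.7373 - 0.6492i - 0.1624j + 0.0928k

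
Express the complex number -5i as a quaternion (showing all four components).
0 - 5i + 0j + 0k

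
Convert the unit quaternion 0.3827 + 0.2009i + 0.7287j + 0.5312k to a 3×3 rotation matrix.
[[-0.6264, -0.1138, 0.7712], [0.6994, 0.3549, 0.6204], [-0.3443, 0.9279, -0.1427]]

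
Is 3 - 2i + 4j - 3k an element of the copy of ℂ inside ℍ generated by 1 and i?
No. The quaternion 3 - 2i + 4j - 3k has j-coefficient y = 4 and k-coefficient z = -3, not both zero, so it does not lie in the complex subalgebra spanned by 1 and i.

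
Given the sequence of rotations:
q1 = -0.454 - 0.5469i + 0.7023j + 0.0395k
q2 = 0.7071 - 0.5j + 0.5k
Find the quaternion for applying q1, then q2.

q2 · q1 = 0.0104 - 0.7576i + 0.4501j - 0.4725k
0.0104 - 0.7576i + 0.4501j - 0.4725k


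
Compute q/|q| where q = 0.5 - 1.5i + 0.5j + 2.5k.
0.1667 - 0.5i + 0.1667j + 0.8333k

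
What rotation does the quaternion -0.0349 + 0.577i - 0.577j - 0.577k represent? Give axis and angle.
axis = (√3/3, -√3/3, -√3/3), θ = 184°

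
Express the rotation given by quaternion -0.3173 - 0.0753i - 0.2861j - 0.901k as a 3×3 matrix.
[[-0.7873, -0.5287, 0.3172], [0.6149, -0.6349, 0.4678], [-0.0459, 0.5633, 0.825]]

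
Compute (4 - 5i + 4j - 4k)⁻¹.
0.0548 + 0.0685i - 0.0548j + 0.0548k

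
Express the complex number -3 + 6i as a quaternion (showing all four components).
-3 + 6i + 0j + 0k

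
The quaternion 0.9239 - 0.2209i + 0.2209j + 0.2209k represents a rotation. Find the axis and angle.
axis = (-√3/3, √3/3, √3/3), θ = π/4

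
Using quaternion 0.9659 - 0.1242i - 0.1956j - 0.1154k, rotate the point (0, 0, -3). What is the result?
(1.048, -0.855, -2.678)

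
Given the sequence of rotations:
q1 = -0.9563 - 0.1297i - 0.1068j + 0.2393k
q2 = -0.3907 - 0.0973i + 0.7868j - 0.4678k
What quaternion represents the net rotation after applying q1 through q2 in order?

q2 · q1 = 0.557 + 0.282i - 0.6267j + 0.4663k
0.557 + 0.282i - 0.6267j + 0.4663k


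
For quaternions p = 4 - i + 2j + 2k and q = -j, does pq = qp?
No: pq = 2 + 2i - 4j + k ≠ 2 - 2i - 4j - k = qp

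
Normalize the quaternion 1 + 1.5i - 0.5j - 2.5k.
0.3203 + 0.4804i - 0.1601j - 0.8006k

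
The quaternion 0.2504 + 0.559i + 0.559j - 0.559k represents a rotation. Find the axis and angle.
axis = (√3/3, √3/3, -√3/3), θ = 151°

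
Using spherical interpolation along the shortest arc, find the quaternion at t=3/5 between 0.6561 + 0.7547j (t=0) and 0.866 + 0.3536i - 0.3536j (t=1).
0.9583 + 0.2552i + 0.1284j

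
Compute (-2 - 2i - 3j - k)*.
-2 + 2i + 3j + k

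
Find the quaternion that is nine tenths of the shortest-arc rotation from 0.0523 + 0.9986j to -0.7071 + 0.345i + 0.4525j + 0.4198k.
-0.6592 + 0.3248i + 0.5512j + 0.3952k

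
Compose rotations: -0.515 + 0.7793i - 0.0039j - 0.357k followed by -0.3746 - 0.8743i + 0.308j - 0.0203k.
0.8682 + 0.0483i - 0.4851j - 0.0924k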